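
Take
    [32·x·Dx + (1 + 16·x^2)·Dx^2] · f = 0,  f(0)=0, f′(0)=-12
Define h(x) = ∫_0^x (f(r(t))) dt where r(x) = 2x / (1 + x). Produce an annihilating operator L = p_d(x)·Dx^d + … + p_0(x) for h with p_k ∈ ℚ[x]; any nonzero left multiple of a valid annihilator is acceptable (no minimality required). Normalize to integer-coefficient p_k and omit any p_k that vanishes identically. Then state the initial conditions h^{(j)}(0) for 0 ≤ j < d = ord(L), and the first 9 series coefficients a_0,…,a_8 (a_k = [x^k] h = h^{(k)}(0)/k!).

f: a_k = 0, -12, 0, 64, 0, -3072/5, 0, 49152/7, 0, …
h₀=f(r): pull back L_f along r ⇒ L₀.
h=∫h₀ ⇒ L = L₀·Dx.
L = (2 + 130·x)·Dx^2 + (1 + 2·x + 65·x^2)·Dx^3  (order 3).
h: a_k = 0, 0, -12, 8, 122, -1512/5, -13844/5, 93208/7, 535083/7, …
ICs: h(0) = 0, h′(0) = 0, h′′(0) = -24.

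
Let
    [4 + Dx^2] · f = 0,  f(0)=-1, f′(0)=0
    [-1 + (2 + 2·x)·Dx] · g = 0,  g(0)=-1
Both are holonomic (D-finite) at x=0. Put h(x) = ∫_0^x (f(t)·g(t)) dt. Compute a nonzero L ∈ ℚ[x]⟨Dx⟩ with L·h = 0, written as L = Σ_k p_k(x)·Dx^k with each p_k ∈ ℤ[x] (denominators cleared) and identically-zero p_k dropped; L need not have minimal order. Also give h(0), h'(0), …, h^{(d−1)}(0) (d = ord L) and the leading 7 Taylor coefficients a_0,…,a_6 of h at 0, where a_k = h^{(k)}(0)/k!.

L = (19 + 32·x + 16·x^2)·Dx + (-4 - 4·x)·Dx^2 + (4 + 8·x + 4·x^2)·Dx^3  (order 3).
h: a_k = 0, 1, 1/4, -17/24, -15/64, 337/1920, 181/4608, …
ICs: h(0) = 0, h′(0) = 1, h′′(0) = 1/2.

f: a_k = -1, 0, 2, 0, -2/3, 0, 4/45, …
g: a_k = -1, -1/2, 1/8, -1/16, 5/128, -7/256, 21/1024, …
f·g: L₀ = L_f ⊗_s L_g, ord ≤ 2·1.
h=∫h₀ ⇒ L = L₀·Dx.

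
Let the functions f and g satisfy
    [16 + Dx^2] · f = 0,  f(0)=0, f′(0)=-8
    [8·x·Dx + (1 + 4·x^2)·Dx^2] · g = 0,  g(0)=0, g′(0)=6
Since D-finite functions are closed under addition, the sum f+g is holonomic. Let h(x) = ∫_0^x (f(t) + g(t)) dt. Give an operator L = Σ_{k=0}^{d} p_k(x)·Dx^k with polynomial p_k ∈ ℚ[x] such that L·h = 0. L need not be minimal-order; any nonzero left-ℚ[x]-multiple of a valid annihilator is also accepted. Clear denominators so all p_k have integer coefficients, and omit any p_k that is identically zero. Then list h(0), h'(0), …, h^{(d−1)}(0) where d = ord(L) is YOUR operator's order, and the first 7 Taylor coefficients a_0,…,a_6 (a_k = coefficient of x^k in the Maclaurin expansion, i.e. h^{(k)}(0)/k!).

L = (-512·x + 5120·x^3 + 4096·x^5)·Dx^2 + (16 + 512·x^2 + 2304·x^4 + 2048·x^6)·Dx^3 + (-32·x + 320·x^3 + 256·x^5)·Dx^4 + (1 + 32·x^2 + 144·x^4 + 128·x^6)·Dx^5  (order 5).
h: a_k = 0, 0, -1, 0, 10/3, 0, 16/45, …
ICs: h(0) = 0, h′(0) = 0, h′′(0) = -2, h′′′(0) = 0, h′′′′(0) = 80.

f: a_k = 0, -8, 0, 64/3, 0, -256/15, 0, …
g: a_k = 0, 6, 0, -8, 0, 96/5, 0, …
L₀ := lclm(L_f,L_g); ord L₀ ≤ 2+2.
∫: right-multiply L₀ by Dx.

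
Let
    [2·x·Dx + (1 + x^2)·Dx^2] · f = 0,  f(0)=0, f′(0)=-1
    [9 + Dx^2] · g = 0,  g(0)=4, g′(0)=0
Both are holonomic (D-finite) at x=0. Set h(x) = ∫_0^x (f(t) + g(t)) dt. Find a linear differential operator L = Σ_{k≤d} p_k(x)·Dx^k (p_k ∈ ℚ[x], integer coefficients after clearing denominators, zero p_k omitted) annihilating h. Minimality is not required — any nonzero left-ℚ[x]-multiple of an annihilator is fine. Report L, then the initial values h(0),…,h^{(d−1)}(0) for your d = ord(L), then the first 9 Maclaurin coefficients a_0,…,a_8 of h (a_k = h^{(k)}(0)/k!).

L = (-54·x + 540·x^3 + 162·x^5)·Dx^2 + (63 + 279·x^2 + 297·x^4 + 81·x^6)·Dx^3 + (-6·x + 60·x^3 + 18·x^5)·Dx^4 + (7 + 31·x^2 + 33·x^4 + 9·x^6)·Dx^5  (order 5).
h: a_k = 0, 4, -1/2, -6, 1/12, 27/10, -1/30, -81/140, 1/56, …
ICs: h(0) = 0, h′(0) = 4, h′′(0) = -1, h′′′(0) = -36, h′′′′(0) = 2.

f: a_k = 0, -1, 0, 1/3, 0, -1/5, 0, 1/7, 0, …
g: a_k = 4, 0, -18, 0, 27/2, 0, -81/20, 0, 729/1120, …
f+g: L₀ = lclm(L_f,L_g), ord ≤ 2+2.
h=∫h₀ ⇒ L = L₀·Dx.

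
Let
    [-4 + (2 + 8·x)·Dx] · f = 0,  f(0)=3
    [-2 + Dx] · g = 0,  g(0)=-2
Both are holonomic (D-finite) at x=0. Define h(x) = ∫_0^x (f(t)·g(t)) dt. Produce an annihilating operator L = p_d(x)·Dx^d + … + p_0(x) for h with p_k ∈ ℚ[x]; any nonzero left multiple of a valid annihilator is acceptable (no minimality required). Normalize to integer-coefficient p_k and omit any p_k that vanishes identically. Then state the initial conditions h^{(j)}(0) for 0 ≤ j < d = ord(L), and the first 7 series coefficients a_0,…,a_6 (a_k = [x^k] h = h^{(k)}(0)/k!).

f: a_k = 3, 6, -6, 12, -30, 84, -252, …
g: a_k = -2, -4, -4, -8/3, -4/3, -8/15, -8/45, …
h₀=f·g: eliminate ⇒ L₀, order ≤ 1·1.
h=∫₀ˣh₀: take L = L₀·Dx.
L = (-4 - 8·x)·Dx + (1 + 4·x)·Dx^2  (order 2).
h: a_k = 0, -6, -12, -8, -8, 16/5, -224/15, …
ICs: h(0) = 0, h′(0) = -6.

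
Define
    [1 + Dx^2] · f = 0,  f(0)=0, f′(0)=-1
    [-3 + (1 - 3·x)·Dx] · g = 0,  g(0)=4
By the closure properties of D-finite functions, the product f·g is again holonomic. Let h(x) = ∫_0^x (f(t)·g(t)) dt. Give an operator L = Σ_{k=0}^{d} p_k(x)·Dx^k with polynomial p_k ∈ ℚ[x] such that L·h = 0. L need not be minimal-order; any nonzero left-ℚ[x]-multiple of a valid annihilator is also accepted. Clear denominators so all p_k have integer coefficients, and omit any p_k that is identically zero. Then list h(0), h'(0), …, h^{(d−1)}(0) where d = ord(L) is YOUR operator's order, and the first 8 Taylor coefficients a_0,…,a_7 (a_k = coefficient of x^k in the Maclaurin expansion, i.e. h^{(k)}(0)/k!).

L = (-1 + 3·x)·Dx + 6·Dx^2 + (-1 + 3·x)·Dx^3  (order 3).
h: a_k = 0, 0, -2, -4, -53/6, -106/5, -9541/180, -1363/10, …
ICs: h(0) = 0, h′(0) = 0, h′′(0) = -4.

f: a_k = 0, -1, 0, 1/6, 0, -1/120, 0, 1/5040, …
g: a_k = 4, 12, 36, 108, 324, 972, 2916, 8748, …
f·g: L₀ = L_f ⊗_s L_g, ord ≤ 2·1.
Integrate: L := L₀·Dx.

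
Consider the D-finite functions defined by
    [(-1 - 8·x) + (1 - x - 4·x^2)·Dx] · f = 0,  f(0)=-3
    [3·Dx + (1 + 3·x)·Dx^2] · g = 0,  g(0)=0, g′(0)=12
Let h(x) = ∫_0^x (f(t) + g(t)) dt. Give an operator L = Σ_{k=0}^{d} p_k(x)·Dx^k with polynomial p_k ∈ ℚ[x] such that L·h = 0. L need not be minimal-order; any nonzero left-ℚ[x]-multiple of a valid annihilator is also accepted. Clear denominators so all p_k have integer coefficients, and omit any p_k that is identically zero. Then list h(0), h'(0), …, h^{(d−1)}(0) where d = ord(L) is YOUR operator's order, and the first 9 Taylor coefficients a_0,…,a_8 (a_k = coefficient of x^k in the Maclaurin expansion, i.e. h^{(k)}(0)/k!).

f: a_k = -3, -3, -15, -27, -87, -195, -543, -1323, -3495, …
g: a_k = 0, 12, -18, 36, -81, 972/5, -486, 8748/7, -6561/2, …
Weyl lclm of L_f,L_g ⇒ L₀ (ord ≤ 3).
∫: right-multiply L₀ by Dx.
L = (342 + 2178·x + 6624·x^2 + 6336·x^3 + 6912·x^4)·Dx^2 + (36 + 696·x + 4356·x^2 + 10176·x^3 + 12960·x^4 + 11520·x^5)·Dx^3 + (-13 - 101·x - 191·x^2 + 225·x^3 + 1440·x^4 + 2928·x^5 + 2304·x^6)·Dx^4  (order 4).
h: a_k = 0, -3, 9/2, -11, 9/4, -168/5, -1/10, -147, -513/56, …
ICs: h(0) = 0, h′(0) = -3, h′′(0) = 9, h′′′(0) = -66.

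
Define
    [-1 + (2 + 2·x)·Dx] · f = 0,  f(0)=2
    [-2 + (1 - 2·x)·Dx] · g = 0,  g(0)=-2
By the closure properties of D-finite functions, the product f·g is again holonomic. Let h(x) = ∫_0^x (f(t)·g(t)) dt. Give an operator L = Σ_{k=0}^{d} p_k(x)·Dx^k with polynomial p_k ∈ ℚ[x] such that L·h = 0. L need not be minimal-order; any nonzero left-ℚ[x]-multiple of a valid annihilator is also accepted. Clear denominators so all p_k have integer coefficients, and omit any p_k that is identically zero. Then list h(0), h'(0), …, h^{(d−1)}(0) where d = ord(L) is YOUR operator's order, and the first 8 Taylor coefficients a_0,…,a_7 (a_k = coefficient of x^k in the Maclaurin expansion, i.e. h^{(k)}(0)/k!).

L = (5 + 2·x)·Dx + (-2 + 2·x + 4·x^2)·Dx^2  (order 2).
h: a_k = 0, -4, -5, -13/2, -157/16, -2507/160, -3345/128, -80259/1792, …
ICs: h(0) = 0, h′(0) = -4.

f: a_k = 2, 1, -1/4, 1/8, -5/64, 7/128, -21/512, 33/1024, …
g: a_k = -2, -4, -8, -16, -32, -64, -128, -256, …
Product ⇒ symmetric product L₀, ord ≤ 1.
h=∫h₀ ⇒ L = L₀·Dx.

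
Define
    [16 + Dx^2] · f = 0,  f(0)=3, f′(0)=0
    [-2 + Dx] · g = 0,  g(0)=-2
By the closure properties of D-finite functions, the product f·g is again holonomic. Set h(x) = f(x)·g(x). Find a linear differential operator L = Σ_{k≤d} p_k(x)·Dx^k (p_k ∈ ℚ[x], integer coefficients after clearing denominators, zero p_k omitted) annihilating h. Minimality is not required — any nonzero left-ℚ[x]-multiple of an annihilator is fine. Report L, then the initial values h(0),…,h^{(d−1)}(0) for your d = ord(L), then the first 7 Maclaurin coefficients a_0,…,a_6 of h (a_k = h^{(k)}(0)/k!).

L = 20 - 4·Dx + Dx^2  (order 2).
h: a_k = -6, -12, 36, 88, 28, -328/5, -312/5, …
ICs: h(0) = -6, h′(0) = -12.

f: a_k = 3, 0, -24, 0, 32, 0, -256/15, …
g: a_k = -2, -4, -4, -8/3, -4/3, -8/15, -8/45, …
L₀ := L_f ⊗_s L_g (sym. prod.), ord ≤ 2.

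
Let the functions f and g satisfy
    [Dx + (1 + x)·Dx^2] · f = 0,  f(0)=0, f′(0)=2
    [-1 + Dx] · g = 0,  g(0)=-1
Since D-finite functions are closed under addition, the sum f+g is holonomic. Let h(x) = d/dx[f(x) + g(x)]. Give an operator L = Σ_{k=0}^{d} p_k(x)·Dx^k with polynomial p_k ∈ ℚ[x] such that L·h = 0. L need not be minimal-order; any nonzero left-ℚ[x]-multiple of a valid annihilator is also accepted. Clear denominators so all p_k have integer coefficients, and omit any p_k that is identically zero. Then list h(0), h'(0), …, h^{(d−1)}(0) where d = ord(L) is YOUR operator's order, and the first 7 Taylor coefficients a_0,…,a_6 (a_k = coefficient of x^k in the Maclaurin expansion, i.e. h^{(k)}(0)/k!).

L = (-3 - x) + (1 - 2·x - x^2)·Dx + (2 + 3·x + x^2)·Dx^2  (order 2).
h: a_k = 1, -3, 3/2, -13/6, 47/24, -241/120, 1439/720, …
ICs: h(0) = 1, h′(0) = -3.

f: a_k = 0, 2, -1, 2/3, -1/2, 2/5, -1/3, …
g: a_k = -1, -1, -1/2, -1/6, -1/24, -1/120, -1/720, …
f+g: L₀ = lclm(L_f,L_g), ord ≤ 2+1.
Differentiate: ansatz ord ≤ ord L₀ ⇒ L.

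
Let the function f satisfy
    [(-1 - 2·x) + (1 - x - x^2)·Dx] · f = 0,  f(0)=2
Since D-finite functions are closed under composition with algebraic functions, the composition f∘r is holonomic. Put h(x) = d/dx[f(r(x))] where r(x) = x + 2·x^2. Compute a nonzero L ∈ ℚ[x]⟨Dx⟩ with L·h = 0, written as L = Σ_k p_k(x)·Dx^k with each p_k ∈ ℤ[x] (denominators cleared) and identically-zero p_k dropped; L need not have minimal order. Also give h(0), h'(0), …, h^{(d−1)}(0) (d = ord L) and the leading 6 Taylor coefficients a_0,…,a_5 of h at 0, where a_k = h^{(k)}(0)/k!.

L = (8 + 42·x + 126·x^2 + 208·x^3 + 408·x^4 + 480·x^5 + 320·x^6) + (-1 - 5·x - 3·x^2 + 18·x^3 + 80·x^4 + 120·x^5 + 112·x^6 + 64·x^7)·Dx  (order 1).
h: a_k = 2, 16, 66, 248, 840, 2844, …
ICs: h(0) = 2.

f: a_k = 2, 2, 4, 6, 10, 16, …
Substitute x→r, Dx→(1/r')Dx; clear ⇒ L₀.
h=h₀': d/dx-closure on L₀ ⇒ L.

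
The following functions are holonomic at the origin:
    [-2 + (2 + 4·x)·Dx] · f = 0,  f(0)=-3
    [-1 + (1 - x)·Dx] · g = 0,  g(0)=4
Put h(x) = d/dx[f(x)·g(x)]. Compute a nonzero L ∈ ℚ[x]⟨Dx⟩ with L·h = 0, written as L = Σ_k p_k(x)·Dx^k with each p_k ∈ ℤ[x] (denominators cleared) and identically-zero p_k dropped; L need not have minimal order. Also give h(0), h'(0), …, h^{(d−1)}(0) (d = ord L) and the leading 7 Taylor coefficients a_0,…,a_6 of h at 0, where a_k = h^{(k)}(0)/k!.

f: a_k = -3, -3, 3/2, -3/2, 15/8, -21/8, 63/16, …
g: a_k = 4, 4, 4, 4, 4, 4, 4, …
Product ⇒ symmetric product L₀, ord ≤ 1.
Differentiate: ansatz ord ≤ ord L₀ ⇒ L.
L = (3 + 12·x + 3·x^2) + (-2 - 3·x + 3·x^2 + 2·x^3)·Dx  (order 1).
h: a_k = -24, -36, -72, -66, -135, -135/2, -252, …
ICs: h(0) = -24.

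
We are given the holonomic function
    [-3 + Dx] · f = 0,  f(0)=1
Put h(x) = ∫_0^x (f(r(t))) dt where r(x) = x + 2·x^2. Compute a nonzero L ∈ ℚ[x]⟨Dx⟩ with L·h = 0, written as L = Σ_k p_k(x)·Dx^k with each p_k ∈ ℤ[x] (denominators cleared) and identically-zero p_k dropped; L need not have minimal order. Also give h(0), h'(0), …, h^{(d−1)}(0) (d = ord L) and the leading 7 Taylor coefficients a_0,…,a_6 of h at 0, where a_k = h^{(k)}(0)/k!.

f: a_k = 1, 3, 9/2, 9/2, 27/8, 81/40, 81/80, …
Substitute x→r, Dx→(1/r')Dx; clear ⇒ L₀.
h=∫h₀ ⇒ L = L₀·Dx.
L = (-3 - 12·x)·Dx + Dx^2  (order 2).
h: a_k = 0, 1, 3/2, 7/2, 45/8, 387/40, 1107/80, …
ICs: h(0) = 0, h′(0) = 1.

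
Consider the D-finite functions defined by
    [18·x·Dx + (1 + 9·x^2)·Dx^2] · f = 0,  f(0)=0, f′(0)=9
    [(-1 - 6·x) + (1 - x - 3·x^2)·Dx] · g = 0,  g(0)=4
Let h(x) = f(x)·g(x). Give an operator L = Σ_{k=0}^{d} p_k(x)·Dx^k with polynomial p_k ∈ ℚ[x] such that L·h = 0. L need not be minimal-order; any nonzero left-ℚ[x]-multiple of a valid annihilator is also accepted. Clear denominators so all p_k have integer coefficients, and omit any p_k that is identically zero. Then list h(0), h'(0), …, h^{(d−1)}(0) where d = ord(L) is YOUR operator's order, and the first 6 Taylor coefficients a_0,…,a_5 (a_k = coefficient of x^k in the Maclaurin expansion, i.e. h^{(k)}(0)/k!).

f: a_k = 0, 9, 0, -27, 0, 729/5, …
g: a_k = 4, 4, 16, 28, 76, 160, …
f·g: L₀ = L_f ⊗_s L_g, ord ≤ 2·1.
L = (6 + 18·x + 162·x^2) + (2 - 6·x + 36·x^2 + 162·x^3)·Dx + (-1 + x - 6·x^2 + 9·x^3 + 27·x^4)·Dx^2  (order 2).
h: a_k = 0, 36, 36, 36, 144, 4176/5, …
ICs: h(0) = 0, h′(0) = 36.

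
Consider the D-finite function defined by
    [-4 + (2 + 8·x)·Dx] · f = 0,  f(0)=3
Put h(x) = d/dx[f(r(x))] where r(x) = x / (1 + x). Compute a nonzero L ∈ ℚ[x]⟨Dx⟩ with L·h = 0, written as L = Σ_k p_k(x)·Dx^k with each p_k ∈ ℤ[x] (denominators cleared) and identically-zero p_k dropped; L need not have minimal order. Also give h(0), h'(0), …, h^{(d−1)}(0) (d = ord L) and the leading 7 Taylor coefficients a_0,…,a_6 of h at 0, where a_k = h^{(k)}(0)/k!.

L = (-4 - 10·x) + (-1 - 6·x - 5·x^2)·Dx  (order 1).
h: a_k = 6, -24, 90, -360, 1530, -6768, 30702, …
ICs: h(0) = 6.

f: a_k = 3, 6, -6, 12, -30, 84, -252, …
f∘r: x↦r, Dx↦Dx/r' in L_f ⇒ L₀.
h=h₀': d/dx-closure on L₀ ⇒ L.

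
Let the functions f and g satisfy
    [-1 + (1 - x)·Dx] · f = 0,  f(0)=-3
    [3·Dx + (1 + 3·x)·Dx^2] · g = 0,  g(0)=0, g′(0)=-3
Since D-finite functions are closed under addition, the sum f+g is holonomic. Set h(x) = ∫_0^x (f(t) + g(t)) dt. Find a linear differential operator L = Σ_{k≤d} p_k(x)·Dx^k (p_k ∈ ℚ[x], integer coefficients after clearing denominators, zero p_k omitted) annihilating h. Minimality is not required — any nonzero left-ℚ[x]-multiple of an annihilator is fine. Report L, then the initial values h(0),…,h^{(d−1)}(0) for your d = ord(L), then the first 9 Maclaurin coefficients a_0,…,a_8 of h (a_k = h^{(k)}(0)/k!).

f: a_k = -3, -3, -3, -3, -3, -3, -3, -3, -3, …
g: a_k = 0, -3, 9/2, -9, 81/4, -243/5, 243/2, -2187/7, 6561/8, …
Weyl lclm of L_f,L_g ⇒ L₀ (ord ≤ 3).
h=∫₀ˣh₀: take L = L₀·Dx.
L = (54 + 18·x)·Dx^2 + (-12 + 72·x + 36·x^2)·Dx^3 + (-5 - 13·x + 9·x^2 + 9·x^3)·Dx^4  (order 4).
h: a_k = 0, -3, -3, 1/2, -3, 69/20, -43/5, 237/14, -276/7, …
ICs: h(0) = 0, h′(0) = -3, h′′(0) = -6, h′′′(0) = 3.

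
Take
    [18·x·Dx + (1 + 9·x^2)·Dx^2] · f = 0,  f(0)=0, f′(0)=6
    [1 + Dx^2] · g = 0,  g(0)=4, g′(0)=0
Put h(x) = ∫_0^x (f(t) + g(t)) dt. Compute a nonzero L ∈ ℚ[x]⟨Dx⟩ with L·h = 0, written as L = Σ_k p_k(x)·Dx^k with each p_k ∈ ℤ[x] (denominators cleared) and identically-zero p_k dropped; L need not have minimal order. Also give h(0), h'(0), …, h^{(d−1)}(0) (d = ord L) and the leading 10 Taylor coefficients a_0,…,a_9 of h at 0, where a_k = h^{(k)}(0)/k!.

f: a_k = 0, 6, 0, -18, 0, 486/5, 0, -4374/7, 0, 4374, …
g: a_k = 4, 0, -2, 0, 1/6, 0, -1/180, 0, 1/10080, 0, …
L₀ := lclm(L_f,L_g); ord L₀ ≤ 2+2.
Integrate: L := L₀·Dx.
L = (-1926·x + 17820·x^3 + 1458·x^5)·Dx^2 + (-17 + 351·x^2 + 4617·x^4 + 729·x^6)·Dx^3 + (-1926·x + 17820·x^3 + 1458·x^5)·Dx^4 + (-17 + 351·x^2 + 4617·x^4 + 729·x^6)·Dx^5  (order 5).
h: a_k = 0, 4, 3, -2/3, -9/2, 1/30, 81/5, -1/1260, -2187/28, 1/90720, …
ICs: h(0) = 0, h′(0) = 4, h′′(0) = 6, h′′′(0) = -4, h′′′′(0) = -108.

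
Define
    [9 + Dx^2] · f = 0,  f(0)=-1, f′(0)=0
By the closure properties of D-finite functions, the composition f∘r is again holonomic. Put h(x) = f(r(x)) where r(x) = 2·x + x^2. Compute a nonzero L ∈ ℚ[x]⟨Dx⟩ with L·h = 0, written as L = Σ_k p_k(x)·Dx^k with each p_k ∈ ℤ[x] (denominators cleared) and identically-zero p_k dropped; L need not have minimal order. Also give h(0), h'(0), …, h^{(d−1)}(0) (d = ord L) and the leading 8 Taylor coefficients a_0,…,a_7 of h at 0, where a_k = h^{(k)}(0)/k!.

L = (36 + 108·x + 108·x^2 + 36·x^3) - Dx + (1 + x)·Dx^2  (order 2).
h: a_k = -1, 0, 18, 18, -99/2, -108, -81/5, 837/5, …
ICs: h(0) = -1, h′(0) = 0.

f: a_k = -1, 0, 9/2, 0, -27/8, 0, 81/80, 0, …
L₀ from L_f via x↦r, Dx↦r'^{-1}Dx.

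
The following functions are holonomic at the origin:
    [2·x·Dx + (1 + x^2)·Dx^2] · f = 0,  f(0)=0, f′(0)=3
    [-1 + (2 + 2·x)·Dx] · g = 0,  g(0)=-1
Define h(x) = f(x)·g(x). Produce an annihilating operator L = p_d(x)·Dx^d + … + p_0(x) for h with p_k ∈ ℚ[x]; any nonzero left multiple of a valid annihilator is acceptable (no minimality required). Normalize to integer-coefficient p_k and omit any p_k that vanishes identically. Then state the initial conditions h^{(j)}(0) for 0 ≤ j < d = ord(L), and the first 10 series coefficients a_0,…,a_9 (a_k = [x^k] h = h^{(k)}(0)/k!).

f: a_k = 0, 3, 0, -1, 0, 3/5, 0, -3/7, 0, 1/3, …
g: a_k = -1, -1/2, 1/8, -1/16, 5/128, -7/256, 21/1024, -33/2048, 429/32768, -715/65536, …
Sym-product of L_f,L_g gives L₀ (≤ ord 2).
L = (3 - 4·x - x^2) + (-4 + 4·x + 12·x^2 + 4·x^3)·Dx + (4 + 8·x + 8·x^2 + 8·x^3 + 4·x^4)·Dx^2  (order 2).
h: a_k = 0, -3, -3/2, 11/8, 5/16, -389/640, -409/1280, 18853/35840, 11167/71680, -237197/688128, …
ICs: h(0) = 0, h′(0) = -3.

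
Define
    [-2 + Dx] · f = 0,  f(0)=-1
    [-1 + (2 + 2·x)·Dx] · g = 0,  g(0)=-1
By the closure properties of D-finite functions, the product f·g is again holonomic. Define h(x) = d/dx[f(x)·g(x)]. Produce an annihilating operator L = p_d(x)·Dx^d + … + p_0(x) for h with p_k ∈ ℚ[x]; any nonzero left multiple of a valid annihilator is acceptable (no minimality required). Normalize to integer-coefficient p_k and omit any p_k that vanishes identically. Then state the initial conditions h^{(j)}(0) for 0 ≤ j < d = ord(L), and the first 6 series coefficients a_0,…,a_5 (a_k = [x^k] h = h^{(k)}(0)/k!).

f: a_k = -1, -2, -2, -4/3, -2/3, -4/15, …
g: a_k = -1, -1/2, 1/8, -1/16, 5/128, -7/256, …
h₀=f·g: eliminate ⇒ L₀, order ≤ 1·1.
Derive L from L₀ (diff closure).
L = (23 + 40·x + 16·x^2) + (-10 - 18·x - 8·x^2)·Dx  (order 1).
h: a_k = 5/2, 23/4, 103/16, 449/96, 1949/768, 1643/1536, …
ICs: h(0) = 5/2.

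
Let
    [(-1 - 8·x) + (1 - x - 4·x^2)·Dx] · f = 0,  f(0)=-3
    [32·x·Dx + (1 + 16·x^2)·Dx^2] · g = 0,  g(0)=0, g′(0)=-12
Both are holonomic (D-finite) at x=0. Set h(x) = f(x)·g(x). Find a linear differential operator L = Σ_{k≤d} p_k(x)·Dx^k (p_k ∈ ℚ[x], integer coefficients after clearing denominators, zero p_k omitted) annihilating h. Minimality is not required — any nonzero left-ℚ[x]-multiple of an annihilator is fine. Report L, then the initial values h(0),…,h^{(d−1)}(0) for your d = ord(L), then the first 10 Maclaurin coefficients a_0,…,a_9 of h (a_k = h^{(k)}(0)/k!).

L = (8 + 32·x + 384·x^2) + (2 - 16·x + 64·x^2 + 384·x^3)·Dx + (-1 + x - 12·x^2 + 16·x^3 + 64·x^4)·Dx^2  (order 2).
h: a_k = 0, 36, 36, -12, 132, 9636/5, 12276/5, -76308/7, -37812/35, 7611068/35, …
ICs: h(0) = 0, h′(0) = 36.

f: a_k = -3, -3, -15, -27, -87, -195, -543, -1323, -3495, -8787, …
g: a_k = 0, -12, 0, 64, 0, -3072/5, 0, 49152/7, 0, -262144/3, …
Sym-product of L_f,L_g gives L₀ (≤ ord 2).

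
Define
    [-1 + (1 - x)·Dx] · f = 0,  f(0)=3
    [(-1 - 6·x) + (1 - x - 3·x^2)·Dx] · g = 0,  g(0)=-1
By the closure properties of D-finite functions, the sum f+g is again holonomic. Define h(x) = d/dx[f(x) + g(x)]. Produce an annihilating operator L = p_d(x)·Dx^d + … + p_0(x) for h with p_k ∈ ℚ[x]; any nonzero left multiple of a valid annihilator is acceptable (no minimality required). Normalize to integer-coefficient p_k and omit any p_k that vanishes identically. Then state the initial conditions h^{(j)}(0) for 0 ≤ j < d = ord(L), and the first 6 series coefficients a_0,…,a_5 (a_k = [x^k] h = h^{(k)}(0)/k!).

L = (-6 - 72·x - 216·x^3 + 54·x^4) + (6 + 30·x - 18·x^2 + 72·x^3 - 207·x^4 + 54·x^5)·Dx + (-1 + 2·x - 7·x^2 + 18·x^3 + 12·x^4 - 33·x^5 + 9·x^6)·Dx^2  (order 2).
h: a_k = 2, -2, -12, -64, -185, -564, …
ICs: h(0) = 2, h′(0) = -2.

f: a_k = 3, 3, 3, 3, 3, 3, …
g: a_k = -1, -1, -4, -7, -19, -40, …
Sum ⇒ L₀ = lclm(L_f,L_g) in ℚ(x)⟨Dx⟩.
Derive L from L₀ (diff closure).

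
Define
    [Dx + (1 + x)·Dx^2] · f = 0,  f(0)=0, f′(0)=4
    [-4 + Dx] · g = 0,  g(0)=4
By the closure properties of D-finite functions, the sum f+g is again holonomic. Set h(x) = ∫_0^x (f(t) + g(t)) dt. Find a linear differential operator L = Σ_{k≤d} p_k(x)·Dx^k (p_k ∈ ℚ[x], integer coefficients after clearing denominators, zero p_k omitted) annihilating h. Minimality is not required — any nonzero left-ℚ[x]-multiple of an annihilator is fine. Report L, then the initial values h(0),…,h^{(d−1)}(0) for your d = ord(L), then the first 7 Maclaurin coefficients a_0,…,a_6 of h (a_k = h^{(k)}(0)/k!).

f: a_k = 0, 4, -2, 4/3, -1, 4/5, -2/3, …
g: a_k = 4, 16, 32, 128/3, 128/3, 512/15, 1024/45, …
f+g: L₀ = lclm(L_f,L_g), ord ≤ 2+1.
Integrate: L := L₀·Dx.
L = (-24 - 16·x)·Dx^2 + (-14 - 32·x - 16·x^2)·Dx^3 + (5 + 9·x + 4·x^2)·Dx^4  (order 4).
h: a_k = 0, 4, 10, 10, 11, 25/3, 262/45, …
ICs: h(0) = 0, h′(0) = 4, h′′(0) = 20, h′′′(0) = 60.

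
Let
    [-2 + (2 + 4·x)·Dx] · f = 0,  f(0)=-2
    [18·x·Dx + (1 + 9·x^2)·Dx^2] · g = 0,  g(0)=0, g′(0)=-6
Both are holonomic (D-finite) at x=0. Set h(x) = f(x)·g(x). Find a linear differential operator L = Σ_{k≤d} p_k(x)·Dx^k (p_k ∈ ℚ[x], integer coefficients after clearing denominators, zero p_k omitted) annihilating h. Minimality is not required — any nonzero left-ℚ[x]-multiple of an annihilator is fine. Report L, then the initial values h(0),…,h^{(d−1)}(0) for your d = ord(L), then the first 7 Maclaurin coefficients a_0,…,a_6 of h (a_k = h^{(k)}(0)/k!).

f: a_k = -2, -2, 1, -1, 5/4, -7/4, 21/8, …
g: a_k = 0, -6, 0, 18, 0, -486/5, 0, …
f·g: L₀ = L_f ⊗_s L_g, ord ≤ 1·2.
L = (3 - 18·x - 9·x^2) + (-2 + 14·x + 54·x^2 + 36·x^3)·Dx + (1 + 4·x + 13·x^2 + 36·x^3 + 36·x^4)·Dx^2  (order 2).
h: a_k = 0, 12, 12, -42, -30, 2049/10, 1869/10, …
ICs: h(0) = 0, h′(0) = 12.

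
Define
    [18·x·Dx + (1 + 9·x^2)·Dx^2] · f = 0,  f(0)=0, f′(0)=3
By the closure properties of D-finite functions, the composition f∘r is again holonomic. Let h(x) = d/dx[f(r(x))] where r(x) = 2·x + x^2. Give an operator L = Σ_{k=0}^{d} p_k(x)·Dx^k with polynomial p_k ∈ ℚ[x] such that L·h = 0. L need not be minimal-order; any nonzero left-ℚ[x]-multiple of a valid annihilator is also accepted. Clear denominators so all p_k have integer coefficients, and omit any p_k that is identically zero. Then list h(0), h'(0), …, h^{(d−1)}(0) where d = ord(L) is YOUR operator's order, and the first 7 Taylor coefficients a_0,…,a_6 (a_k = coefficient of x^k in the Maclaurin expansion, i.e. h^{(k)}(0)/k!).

L = (-1 + 72·x + 144·x^2 + 108·x^3 + 27·x^4) + (1 + x + 36·x^2 + 72·x^3 + 45·x^4 + 9·x^5)·Dx  (order 1).
h: a_k = 6, 6, -216, -432, 7506, 23274, -252720, …
ICs: h(0) = 6.

f: a_k = 0, 3, 0, -9, 0, 243/5, 0, …
h₀=f(r): pull back L_f along r ⇒ L₀.
Derive L from L₀ (diff closure).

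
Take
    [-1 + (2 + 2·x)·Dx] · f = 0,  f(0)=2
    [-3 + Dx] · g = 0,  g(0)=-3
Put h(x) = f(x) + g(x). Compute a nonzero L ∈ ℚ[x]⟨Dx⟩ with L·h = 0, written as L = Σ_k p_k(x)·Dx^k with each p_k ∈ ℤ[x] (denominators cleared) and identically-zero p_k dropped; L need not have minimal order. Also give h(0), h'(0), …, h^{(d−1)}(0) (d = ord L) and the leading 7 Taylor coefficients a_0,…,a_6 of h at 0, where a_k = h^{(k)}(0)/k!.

L = (21 + 18·x) + (-37 - 72·x - 36·x^2)·Dx + (10 + 22·x + 12·x^2)·Dx^2  (order 2).
h: a_k = -1, -8, -55/4, -107/8, -653/64, -3853/640, -7881/2560, …
ICs: h(0) = -1, h′(0) = -8.

f: a_k = 2, 1, -1/4, 1/8, -5/64, 7/128, -21/512, …
g: a_k = -3, -9, -27/2, -27/2, -81/8, -243/40, -243/80, …
Sum ⇒ L₀ = lclm(L_f,L_g) in ℚ(x)⟨Dx⟩.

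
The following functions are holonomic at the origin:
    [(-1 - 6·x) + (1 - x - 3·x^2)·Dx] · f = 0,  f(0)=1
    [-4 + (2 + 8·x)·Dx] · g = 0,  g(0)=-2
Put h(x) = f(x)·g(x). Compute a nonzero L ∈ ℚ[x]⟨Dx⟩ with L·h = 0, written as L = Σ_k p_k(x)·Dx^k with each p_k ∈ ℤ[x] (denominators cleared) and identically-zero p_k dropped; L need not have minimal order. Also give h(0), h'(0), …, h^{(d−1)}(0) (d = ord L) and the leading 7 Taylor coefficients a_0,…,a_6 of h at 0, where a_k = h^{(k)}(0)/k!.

L = (3 + 8·x + 18·x^2) + (-1 - 3·x + 7·x^2 + 12·x^3)·Dx  (order 1).
h: a_k = -2, -6, -8, -34, -38, -196, -142, …
ICs: h(0) = -2.

f: a_k = 1, 1, 4, 7, 19, 40, 97, …
g: a_k = -2, -4, 4, -8, 20, -56, 168, …
h₀=f·g: eliminate ⇒ L₀, order ≤ 1·1.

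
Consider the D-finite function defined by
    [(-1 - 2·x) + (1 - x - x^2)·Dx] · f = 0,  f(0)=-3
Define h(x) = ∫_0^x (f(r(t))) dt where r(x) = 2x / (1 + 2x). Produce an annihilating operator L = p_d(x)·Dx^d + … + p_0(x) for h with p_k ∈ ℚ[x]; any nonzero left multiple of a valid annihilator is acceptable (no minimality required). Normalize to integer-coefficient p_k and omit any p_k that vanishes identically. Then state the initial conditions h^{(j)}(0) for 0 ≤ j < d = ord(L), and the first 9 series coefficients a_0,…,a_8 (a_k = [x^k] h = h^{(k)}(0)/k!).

f: a_k = -3, -3, -6, -9, -15, -24, -39, -63, -102, …
h₀=f(r): pull back L_f along r ⇒ L₀.
h=∫₀ˣh₀: take L = L₀·Dx.
L = (2 + 12·x)·Dx + (-1 - 4·x + 8·x^3)·Dx^2  (order 2).
h: a_k = 0, -3, -3, -4, 0, -48/5, 16, -384/7, 144, …
ICs: h(0) = 0, h′(0) = -3.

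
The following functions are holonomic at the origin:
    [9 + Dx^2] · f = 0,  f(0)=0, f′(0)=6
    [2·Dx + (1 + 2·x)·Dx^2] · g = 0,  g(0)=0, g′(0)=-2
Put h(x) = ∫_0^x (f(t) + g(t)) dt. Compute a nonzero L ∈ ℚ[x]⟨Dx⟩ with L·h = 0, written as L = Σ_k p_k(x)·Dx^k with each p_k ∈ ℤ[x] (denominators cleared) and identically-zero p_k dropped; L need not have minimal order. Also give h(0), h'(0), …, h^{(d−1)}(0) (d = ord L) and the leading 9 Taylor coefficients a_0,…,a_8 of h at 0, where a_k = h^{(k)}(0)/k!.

f: a_k = 0, 6, 0, -9, 0, 81/20, 0, -243/280, 0, …
g: a_k = 0, -2, 2, -8/3, 4, -32/5, 32/3, -128/7, 32, …
h₀=f+g: left-lcm gives L₀, ord ≤ 4.
h=∫h₀ ⇒ L = L₀·Dx.
L = (594 + 648·x + 648·x^2)·Dx^2 + (153 + 630·x + 972·x^2 + 648·x^3)·Dx^3 + (66 + 72·x + 72·x^2)·Dx^4 + (17 + 70·x + 108·x^2 + 72·x^3)·Dx^5  (order 5).
h: a_k = 0, 0, 2, 2/3, -35/12, 4/5, -47/120, 32/21, -5363/2240, …
ICs: h(0) = 0, h′(0) = 0, h′′(0) = 4, h′′′(0) = 4, h′′′′(0) = -70.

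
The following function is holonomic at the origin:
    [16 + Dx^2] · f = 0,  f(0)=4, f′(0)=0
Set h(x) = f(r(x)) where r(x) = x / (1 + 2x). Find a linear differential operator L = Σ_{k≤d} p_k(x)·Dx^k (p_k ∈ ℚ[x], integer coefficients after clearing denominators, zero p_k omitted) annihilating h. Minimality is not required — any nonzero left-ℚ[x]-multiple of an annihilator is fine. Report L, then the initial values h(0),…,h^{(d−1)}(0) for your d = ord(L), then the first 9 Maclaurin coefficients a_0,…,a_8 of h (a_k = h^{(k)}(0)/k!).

f: a_k = 4, 0, -32, 0, 128/3, 0, -1024/45, 0, 2048/315, …
h₀=f(r): pull back L_f along r ⇒ L₀.
L = 16 + (4 + 24·x + 48·x^2 + 32·x^3)·Dx + (1 + 8·x + 24·x^2 + 32·x^3 + 16·x^4)·Dx^2  (order 2).
h: a_k = 4, 0, -32, 128, -1024/3, 2048/3, -39424/45, -2048/5, 2410496/315, …
ICs: h(0) = 4, h′(0) = 0.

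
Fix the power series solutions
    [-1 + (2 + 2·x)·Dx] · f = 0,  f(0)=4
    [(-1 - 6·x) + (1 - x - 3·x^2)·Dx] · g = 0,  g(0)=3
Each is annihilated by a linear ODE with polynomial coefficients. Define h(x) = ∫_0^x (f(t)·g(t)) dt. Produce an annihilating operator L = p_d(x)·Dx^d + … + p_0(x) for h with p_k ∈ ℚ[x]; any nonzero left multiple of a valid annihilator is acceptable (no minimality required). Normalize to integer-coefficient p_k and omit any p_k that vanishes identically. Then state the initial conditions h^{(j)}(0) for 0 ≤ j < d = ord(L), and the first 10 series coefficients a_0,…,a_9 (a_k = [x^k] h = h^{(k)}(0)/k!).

L = (3 + 13·x + 9·x^2)·Dx + (-2 + 8·x^2 + 6·x^3)·Dx^2  (order 2).
h: a_k = 0, 12, 9, 35/2, 429/16, 8457/160, 12509/128, 353013/1792, 1606773/4096, 19865443/24576, …
ICs: h(0) = 0, h′(0) = 12.

f: a_k = 4, 2, -1/2, 1/4, -5/32, 7/64, -21/256, 33/512, -429/8192, 715/16384, …
g: a_k = 3, 3, 12, 21, 57, 120, 291, 651, 1524, 3477, …
h₀=f·g: eliminate ⇒ L₀, order ≤ 1·1.
∫: right-multiply L₀ by Dx.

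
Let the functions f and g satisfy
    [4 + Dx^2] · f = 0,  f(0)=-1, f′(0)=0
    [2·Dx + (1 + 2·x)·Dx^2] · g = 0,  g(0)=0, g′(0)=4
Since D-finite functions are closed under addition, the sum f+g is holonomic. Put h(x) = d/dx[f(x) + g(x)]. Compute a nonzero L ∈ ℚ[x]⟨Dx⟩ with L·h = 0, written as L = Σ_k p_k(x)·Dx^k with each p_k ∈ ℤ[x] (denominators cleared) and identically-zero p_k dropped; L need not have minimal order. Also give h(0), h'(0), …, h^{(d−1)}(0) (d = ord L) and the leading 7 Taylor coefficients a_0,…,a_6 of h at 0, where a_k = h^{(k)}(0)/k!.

f: a_k = -1, 0, 2, 0, -2/3, 0, 4/45, …
g: a_k = 0, 4, -4, 16/3, -8, 64/5, -64/3, …
h₀=f+g: left-lcm gives L₀, ord ≤ 4.
h=h₀': d/dx-closure on L₀ ⇒ L.
L = (56 + 32·x + 32·x^2) + (12 + 40·x + 48·x^2 + 32·x^3)·Dx + (14 + 8·x + 8·x^2)·Dx^2 + (3 + 10·x + 12·x^2 + 8·x^3)·Dx^3  (order 3).
h: a_k = 4, -4, 16, -104/3, 64, -1912/15, 256, …
ICs: h(0) = 4, h′(0) = -4, h′′(0) = 32.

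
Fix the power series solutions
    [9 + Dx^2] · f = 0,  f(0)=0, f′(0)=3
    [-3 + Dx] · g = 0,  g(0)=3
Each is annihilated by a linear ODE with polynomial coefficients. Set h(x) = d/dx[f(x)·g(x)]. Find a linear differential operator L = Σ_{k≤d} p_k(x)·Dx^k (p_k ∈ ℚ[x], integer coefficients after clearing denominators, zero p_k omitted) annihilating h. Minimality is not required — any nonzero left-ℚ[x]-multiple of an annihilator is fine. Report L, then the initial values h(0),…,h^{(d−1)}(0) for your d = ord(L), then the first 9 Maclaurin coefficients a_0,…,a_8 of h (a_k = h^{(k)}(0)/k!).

L = 18 - 6·Dx + Dx^2  (order 2).
h: a_k = 9, 54, 81, 0, -243/2, -729/5, -729/10, 0, 6561/280, …
ICs: h(0) = 9, h′(0) = 54.

f: a_k = 0, 3, 0, -9/2, 0, 81/40, 0, -243/560, 0, …
g: a_k = 3, 9, 27/2, 27/2, 81/8, 243/40, 243/80, 729/560, 2187/4480, …
L₀ := L_f ⊗_s L_g (sym. prod.), ord ≤ 2.
Differentiate: ansatz ord ≤ ord L₀ ⇒ L.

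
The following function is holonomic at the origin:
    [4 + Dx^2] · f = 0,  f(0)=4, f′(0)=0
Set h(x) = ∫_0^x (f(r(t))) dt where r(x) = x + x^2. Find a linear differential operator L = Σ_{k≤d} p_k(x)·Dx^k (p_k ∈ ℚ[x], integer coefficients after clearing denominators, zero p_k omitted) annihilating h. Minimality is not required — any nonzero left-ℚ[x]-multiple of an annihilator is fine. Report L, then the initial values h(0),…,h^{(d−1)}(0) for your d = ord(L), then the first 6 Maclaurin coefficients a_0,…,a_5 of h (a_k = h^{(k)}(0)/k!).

f: a_k = 4, 0, -8, 0, 8/3, 0, …
Substitute x→r, Dx→(1/r')Dx; clear ⇒ L₀.
h=∫₀ˣh₀: take L = L₀·Dx.
L = (4 + 24·x + 48·x^2 + 32·x^3)·Dx - 2·Dx^2 + (1 + 2·x)·Dx^3  (order 3).
h: a_k = 0, 4, 0, -8/3, -4, -16/15, …
ICs: h(0) = 0, h′(0) = 4, h′′(0) = 0.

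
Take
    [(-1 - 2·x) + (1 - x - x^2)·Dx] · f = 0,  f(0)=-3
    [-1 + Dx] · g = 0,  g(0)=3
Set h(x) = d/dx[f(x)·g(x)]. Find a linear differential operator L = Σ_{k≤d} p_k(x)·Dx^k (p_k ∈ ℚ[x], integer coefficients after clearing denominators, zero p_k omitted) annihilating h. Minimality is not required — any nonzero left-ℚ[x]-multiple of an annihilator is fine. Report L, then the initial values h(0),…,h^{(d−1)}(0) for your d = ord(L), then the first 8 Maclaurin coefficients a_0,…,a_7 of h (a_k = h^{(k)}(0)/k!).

f: a_k = -3, -3, -6, -9, -15, -24, -39, -63, …
g: a_k = 3, 3, 3/2, 1/2, 1/8, 1/40, 1/240, 1/1680, …
Sym-product of L_f,L_g gives L₀ (≤ ord 1).
Derive L from L₀ (diff closure).
L = (7 + 6·x - x^2 - 2·x^3 + x^4) + (-2 + x + 4·x^2 - x^4)·Dx  (order 1).
h: a_k = -18, -63, -153, -663/2, -2679/4, -52041/40, -98221/40, -2542969/560, …
ICs: h(0) = -18.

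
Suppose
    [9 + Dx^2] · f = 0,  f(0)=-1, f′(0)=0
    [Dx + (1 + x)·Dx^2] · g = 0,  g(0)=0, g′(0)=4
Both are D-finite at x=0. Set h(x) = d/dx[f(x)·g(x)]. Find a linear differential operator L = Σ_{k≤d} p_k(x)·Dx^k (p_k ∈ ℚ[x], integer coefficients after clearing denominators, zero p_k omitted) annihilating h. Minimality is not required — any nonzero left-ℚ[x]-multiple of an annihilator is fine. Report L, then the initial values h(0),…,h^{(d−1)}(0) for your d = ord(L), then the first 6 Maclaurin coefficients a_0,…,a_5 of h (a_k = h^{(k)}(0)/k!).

L = (13743 + 107892·x + 319302·x^2 + 475308·x^3 + 381267·x^4 + 157464·x^5 + 26244·x^6) + (4104 + 24192·x + 53460·x^2 + 56700·x^3 + 29160·x^4 + 5832·x^5)·Dx + (4020 + 27828·x + 76770·x^2 + 109512·x^3 + 85698·x^4 + 34992·x^5 + 5832·x^6)·Dx^2 + (456 + 2688·x + 5940·x^2 + 6300·x^3 + 3240·x^4 + 648·x^5)·Dx^3 + (277 + 1760·x + 4588·x^2 + 6300·x^3 + 4815·x^4 + 1944·x^5 + 324·x^6)·Dx^4  (order 4).
h: a_k = -4, 4, 50, -32, -83/2, 35/2, …
ICs: h(0) = -4, h′(0) = 4, h′′(0) = 100, h′′′(0) = -192.

f: a_k = -1, 0, 9/2, 0, -27/8, 0, …
g: a_k = 0, 4, -2, 4/3, -1, 4/5, …
Product ⇒ symmetric product L₀, ord ≤ 4.
Derive L from L₀ (diff closure).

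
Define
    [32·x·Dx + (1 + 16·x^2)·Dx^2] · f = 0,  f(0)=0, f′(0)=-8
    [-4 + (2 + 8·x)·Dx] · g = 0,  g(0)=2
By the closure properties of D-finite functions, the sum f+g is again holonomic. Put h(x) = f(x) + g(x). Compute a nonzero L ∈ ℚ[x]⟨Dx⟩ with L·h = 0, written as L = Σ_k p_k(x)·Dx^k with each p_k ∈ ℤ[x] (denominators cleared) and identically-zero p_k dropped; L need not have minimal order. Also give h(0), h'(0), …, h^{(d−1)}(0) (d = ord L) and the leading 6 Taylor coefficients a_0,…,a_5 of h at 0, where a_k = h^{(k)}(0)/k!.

L = (-32 - 320·x + 1536·x^2 + 3072·x^3)·Dx + (-22 - 128·x + 320·x^2 + 6144·x^3 + 10752·x^4)·Dx^2 + (-1 + 12·x + 96·x^2 + 384·x^3 + 1792·x^4 + 3072·x^5)·Dx^3  (order 3).
h: a_k = 2, -4, -4, 152/3, -20, -1768/5, …
ICs: h(0) = 2, h′(0) = -4, h′′(0) = -8.

f: a_k = 0, -8, 0, 128/3, 0, -2048/5, …
g: a_k = 2, 4, -4, 8, -20, 56, …
h₀=f+g: left-lcm gives L₀, ord ≤ 3.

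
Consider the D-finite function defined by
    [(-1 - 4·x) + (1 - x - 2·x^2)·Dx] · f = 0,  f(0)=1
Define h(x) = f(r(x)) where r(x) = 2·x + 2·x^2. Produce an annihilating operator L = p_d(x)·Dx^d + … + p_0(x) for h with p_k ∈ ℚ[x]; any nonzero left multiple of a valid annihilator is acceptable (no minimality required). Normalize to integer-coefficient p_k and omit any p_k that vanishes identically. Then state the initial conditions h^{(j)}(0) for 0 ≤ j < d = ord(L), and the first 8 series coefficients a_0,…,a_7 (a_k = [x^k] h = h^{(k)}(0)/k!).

f: a_k = 1, 1, 3, 5, 11, 21, 43, 85, …
f∘r: x↦r, Dx↦Dx/r' in L_f ⇒ L₀.
L = (2 + 20·x + 48·x^2 + 32·x^3) + (-1 + 2·x + 10·x^2 + 16·x^3 + 8·x^4)·Dx  (order 1).
h: a_k = 1, 2, 14, 64, 308, 1496, 7208, 34816, …
ICs: h(0) = 1.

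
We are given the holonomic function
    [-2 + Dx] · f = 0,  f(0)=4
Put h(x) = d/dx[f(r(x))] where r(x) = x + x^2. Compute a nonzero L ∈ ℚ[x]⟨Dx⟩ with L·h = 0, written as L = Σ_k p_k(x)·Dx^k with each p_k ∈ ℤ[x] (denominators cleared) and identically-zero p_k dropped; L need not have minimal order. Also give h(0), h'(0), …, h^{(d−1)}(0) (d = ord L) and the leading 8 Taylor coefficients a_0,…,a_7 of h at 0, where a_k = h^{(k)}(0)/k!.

L = (4 + 8·x + 8·x^2) + (-1 - 2·x)·Dx  (order 1).
h: a_k = 8, 32, 64, 320/3, 416/3, 2432/15, 7424/45, 48896/315, …
ICs: h(0) = 8.

f: a_k = 4, 8, 8, 16/3, 8/3, 16/15, 16/45, 32/315, …
L₀ from L_f via x↦r, Dx↦r'^{-1}Dx.
h₀' ⇒ L via d/dx closure of L₀.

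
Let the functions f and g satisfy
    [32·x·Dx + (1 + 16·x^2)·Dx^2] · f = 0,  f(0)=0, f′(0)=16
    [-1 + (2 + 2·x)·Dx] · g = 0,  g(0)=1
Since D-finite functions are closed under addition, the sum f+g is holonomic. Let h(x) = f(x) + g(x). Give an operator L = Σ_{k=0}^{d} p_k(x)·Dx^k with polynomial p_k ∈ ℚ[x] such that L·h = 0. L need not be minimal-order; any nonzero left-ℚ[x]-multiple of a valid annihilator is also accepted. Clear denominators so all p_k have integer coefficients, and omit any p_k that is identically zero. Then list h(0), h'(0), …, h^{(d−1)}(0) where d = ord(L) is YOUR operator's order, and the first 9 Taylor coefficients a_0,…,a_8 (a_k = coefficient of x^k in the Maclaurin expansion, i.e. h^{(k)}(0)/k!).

f: a_k = 0, 16, 0, -256/3, 0, 4096/5, 0, -65536/7, 0, …
g: a_k = 1, 1/2, -1/8, 1/16, -5/128, 7/256, -21/1024, 33/2048, -429/32768, …
L₀ := lclm(L_f,L_g); ord L₀ ≤ 2+1.
L = (-64 - 160·x + 3072·x^2 + 1536·x^3)·Dx + (-131 - 256·x + 5920·x^2 + 12288·x^3 + 5376·x^4)·Dx^2 + (-2 + 126·x + 192·x^2 + 2112·x^3 + 3584·x^4 + 1536·x^5)·Dx^3  (order 3).
h: a_k = 1, 33/2, -1/8, -4093/48, -5/128, 1048611/1280, -21/1024, -134217497/14336, -429/32768, …
ICs: h(0) = 1, h′(0) = 33/2, h′′(0) = -1/4.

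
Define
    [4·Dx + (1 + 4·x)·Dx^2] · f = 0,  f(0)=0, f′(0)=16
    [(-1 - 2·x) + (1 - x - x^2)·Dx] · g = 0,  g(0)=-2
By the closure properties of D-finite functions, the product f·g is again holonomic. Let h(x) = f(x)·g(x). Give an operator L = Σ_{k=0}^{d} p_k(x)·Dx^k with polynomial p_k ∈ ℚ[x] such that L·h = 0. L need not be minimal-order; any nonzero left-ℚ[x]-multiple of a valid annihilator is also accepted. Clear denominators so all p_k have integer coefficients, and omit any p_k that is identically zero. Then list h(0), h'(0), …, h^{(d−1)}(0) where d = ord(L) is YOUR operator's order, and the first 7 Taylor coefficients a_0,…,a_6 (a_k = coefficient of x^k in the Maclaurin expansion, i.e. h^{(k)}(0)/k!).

L = (6 + 16·x) + (-2 + 16·x + 20·x^2)·Dx + (-1 - 3·x + 5·x^2 + 4·x^3)·Dx^2  (order 2).
h: a_k = 0, -32, 32, -512/3, 1120/3, -21536/15, 65984/15, …
ICs: h(0) = 0, h′(0) = -32.

f: a_k = 0, 16, -32, 256/3, -256, 4096/5, -8192/3, …
g: a_k = -2, -2, -4, -6, -10, -16, -26, …
Sym-product of L_f,L_g gives L₀ (≤ ord 2).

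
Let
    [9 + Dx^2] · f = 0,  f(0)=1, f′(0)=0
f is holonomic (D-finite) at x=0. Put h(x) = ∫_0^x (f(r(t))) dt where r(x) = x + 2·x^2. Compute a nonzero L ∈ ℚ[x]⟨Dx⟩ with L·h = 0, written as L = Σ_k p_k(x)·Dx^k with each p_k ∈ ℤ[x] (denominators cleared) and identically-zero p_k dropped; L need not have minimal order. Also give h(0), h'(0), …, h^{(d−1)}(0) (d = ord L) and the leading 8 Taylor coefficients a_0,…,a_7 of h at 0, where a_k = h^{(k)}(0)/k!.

L = (9 + 108·x + 432·x^2 + 576·x^3)·Dx - 4·Dx^2 + (1 + 4·x)·Dx^3  (order 3).
h: a_k = 0, 1, 0, -3/2, -9/2, -117/40, 9/2, 6399/560, …
ICs: h(0) = 0, h′(0) = 1, h′′(0) = 0.

f: a_k = 1, 0, -9/2, 0, 27/8, 0, -81/80, 0, …
L₀ from L_f via x↦r, Dx↦r'^{-1}Dx.
h=∫₀ˣh₀: take L = L₀·Dx.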